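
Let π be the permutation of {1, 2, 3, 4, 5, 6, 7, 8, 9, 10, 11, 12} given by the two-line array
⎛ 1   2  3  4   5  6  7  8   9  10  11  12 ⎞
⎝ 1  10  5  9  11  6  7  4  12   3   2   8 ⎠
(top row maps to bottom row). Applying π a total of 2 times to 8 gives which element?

Tracing 8 → 4 → … returns to 8 after 4 steps, so 8 lies in a 4-cycle (4 9 12 8).
Advancing 2 steps from 8: 8 → 4 → 9.

9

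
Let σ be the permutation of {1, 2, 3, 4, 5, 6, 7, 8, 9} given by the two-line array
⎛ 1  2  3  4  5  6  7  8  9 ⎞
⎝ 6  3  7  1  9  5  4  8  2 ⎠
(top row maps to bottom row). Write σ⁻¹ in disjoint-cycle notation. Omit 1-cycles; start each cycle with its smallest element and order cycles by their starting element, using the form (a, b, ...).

The cycle decomposition of σ is (1, 6, 5, 9, 2, 3, 7, 4).
Reversing each cycle (and rotating so the smallest element leads) gives σ⁻¹ = (1, 4, 7, 3, 2, 9, 5, 6).

(1, 4, 7, 3, 2, 9, 5, 6)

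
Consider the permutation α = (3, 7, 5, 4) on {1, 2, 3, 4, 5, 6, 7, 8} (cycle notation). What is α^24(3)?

3 lies in the 4-cycle (3, 7, 5, 4).
Powers repeat with period 4 on this cycle, and 24 mod 4 = 0, so α^24(3) = α^0(3).
So α^24(3) = 3.

3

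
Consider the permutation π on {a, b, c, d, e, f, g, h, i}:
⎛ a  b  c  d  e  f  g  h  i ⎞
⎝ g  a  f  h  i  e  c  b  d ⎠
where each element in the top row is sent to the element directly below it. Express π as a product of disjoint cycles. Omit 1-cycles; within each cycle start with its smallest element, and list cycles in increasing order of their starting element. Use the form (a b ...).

(a g c f e i d h b)

Iterating π from a gives a → g → c → f → e → i → d → h → b → a; that is the 9-cycle (a g c f e i d h b).
Continuing from each remaining unvisited element yields (a g c f e i d h b).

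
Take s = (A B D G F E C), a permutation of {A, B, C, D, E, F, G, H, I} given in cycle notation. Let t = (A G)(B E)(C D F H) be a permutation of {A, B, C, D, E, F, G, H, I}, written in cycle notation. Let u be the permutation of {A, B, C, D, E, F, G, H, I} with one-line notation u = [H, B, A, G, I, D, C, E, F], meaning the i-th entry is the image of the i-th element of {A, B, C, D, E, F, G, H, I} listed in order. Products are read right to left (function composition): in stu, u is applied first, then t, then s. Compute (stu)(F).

E

(stu)(F) = s(t(u(F))). u(F) = D, then t(D) = F, then s(F) = E, so the result is E.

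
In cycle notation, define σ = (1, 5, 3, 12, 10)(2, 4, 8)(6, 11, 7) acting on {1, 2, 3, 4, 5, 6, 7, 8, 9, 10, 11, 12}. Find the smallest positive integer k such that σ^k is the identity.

The cycle type of σ is (5, 3, 3, 1).
Since disjoint cycles commute, ord(σ) = lcm(5, 3, 3) = 15.

15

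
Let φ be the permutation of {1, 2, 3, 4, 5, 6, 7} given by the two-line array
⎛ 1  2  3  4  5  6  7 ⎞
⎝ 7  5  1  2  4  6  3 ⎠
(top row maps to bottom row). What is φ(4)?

2

The entry below 4 in the array is 2, so φ(4) = 2.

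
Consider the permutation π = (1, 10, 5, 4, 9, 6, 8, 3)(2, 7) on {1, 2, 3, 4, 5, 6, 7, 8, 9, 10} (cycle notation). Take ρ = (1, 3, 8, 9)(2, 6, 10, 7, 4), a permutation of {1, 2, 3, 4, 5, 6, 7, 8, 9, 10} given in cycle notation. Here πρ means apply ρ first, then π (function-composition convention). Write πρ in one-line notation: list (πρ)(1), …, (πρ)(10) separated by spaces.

(πρ)(x) = π(ρ(x)). Computing each image: π(ρ(1)) = π(3) = 1, π(ρ(2)) = π(6) = 8, π(ρ(3)) = π(8) = 3, π(ρ(4)) = π(2) = 7, π(ρ(5)) = π(5) = 4, π(ρ(6)) = π(10) = 5, π(ρ(7)) = π(4) = 9, π(ρ(8)) = π(9) = 6, π(ρ(9)) = π(1) = 10, π(ρ(10)) = π(7) = 2.
Hence πρ = [1 8 3 7 4 5 9 6 10 2].

1 8 3 7 4 5 9 6 10 2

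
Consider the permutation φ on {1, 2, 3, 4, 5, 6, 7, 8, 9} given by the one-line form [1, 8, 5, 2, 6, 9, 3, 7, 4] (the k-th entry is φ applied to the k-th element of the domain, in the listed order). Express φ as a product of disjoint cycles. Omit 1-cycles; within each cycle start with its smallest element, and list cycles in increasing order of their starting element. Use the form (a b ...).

Start at 2 and follow images: 2 → 8 → 7 → 3 → 5 → 6 → 9 → 4 → 2, giving the cycle (2 8 7 3 5 6 9 4).
Repeating from the next unused element and collecting all non-trivial cycles gives (2 8 7 3 5 6 9 4).

(2 8 7 3 5 6 9 4)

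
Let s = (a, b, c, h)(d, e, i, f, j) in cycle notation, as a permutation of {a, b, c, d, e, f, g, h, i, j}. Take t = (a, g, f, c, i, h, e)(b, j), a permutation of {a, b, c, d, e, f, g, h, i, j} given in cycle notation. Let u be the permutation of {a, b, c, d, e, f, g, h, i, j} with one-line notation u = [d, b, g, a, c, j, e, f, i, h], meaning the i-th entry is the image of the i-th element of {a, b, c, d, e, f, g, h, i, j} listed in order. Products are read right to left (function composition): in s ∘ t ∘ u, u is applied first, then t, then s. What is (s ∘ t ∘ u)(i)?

a

Apply the permutations in order: u(i) = i, then t(i) = h, then s(h) = a. So (s ∘ t ∘ u)(i) = a.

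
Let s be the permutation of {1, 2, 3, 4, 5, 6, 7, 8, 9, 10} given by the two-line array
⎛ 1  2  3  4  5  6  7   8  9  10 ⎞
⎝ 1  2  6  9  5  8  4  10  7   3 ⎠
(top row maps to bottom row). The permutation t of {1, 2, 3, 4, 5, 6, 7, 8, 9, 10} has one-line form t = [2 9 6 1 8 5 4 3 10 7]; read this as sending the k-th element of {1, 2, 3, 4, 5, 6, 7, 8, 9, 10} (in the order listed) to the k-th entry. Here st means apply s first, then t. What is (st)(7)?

1

First apply s: s(7) = 4, then t(4) = 1. Thus (st)(7) = 1.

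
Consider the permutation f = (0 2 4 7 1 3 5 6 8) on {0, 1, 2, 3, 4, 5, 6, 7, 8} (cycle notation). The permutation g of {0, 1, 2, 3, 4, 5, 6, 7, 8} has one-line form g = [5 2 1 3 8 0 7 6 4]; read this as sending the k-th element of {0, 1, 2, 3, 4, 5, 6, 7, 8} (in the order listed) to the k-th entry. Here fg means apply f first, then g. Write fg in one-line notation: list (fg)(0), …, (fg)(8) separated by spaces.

1 3 8 0 6 7 4 2 5

(fg)(x) = g(f(x)). Computing each image: g(f(0)) = g(2) = 1, g(f(1)) = g(3) = 3, g(f(2)) = g(4) = 8, g(f(3)) = g(5) = 0, g(f(4)) = g(7) = 6, g(f(5)) = g(6) = 7, g(f(6)) = g(8) = 4, g(f(7)) = g(1) = 2, g(f(8)) = g(0) = 5.
Hence fg = [1 3 8 0 6 7 4 2 5].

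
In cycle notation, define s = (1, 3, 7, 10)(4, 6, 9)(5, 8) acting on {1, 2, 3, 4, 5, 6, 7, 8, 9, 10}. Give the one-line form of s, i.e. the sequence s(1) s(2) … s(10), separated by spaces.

Reading each image from the cycles: 1→3, 2→2, 3→7, 4→6, 5→8, 6→9, 7→10, 8→5, 9→4, 10→1.
Listing these in domain order gives 3 2 7 6 8 9 10 5 4 1.

3 2 7 6 8 9 10 5 4 1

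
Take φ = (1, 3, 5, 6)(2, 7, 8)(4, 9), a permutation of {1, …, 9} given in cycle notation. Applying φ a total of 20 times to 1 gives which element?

1 lies in the 4-cycle (1, 3, 5, 6).
Powers repeat with period 4 on this cycle, and 20 mod 4 = 0, so φ^20(1) = φ^0(1).
So φ^20(1) = 1.

1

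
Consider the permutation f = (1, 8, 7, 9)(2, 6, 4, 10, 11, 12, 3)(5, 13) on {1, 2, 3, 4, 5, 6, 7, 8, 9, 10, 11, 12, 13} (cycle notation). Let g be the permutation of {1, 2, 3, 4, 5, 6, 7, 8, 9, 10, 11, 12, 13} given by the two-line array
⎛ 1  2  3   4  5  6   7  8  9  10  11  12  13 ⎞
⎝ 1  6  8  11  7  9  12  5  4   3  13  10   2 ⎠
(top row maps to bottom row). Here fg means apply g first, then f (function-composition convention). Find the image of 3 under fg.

7

First apply g: g(3) = 8, then f(8) = 7. Thus (fg)(3) = 7.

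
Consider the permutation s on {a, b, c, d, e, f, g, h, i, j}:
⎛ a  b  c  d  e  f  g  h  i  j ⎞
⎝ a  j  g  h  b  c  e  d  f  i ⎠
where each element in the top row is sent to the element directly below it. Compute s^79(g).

Tracing g → e → … returns to g after 7 steps, so g lies in a 7-cycle (b, j, i, f, c, g, e).
Since the cycle has length 7, s^79 acts on it the same as s^2 (79 mod 7 = 2).
Stepping 2 places around the cycle: g → e → b.

b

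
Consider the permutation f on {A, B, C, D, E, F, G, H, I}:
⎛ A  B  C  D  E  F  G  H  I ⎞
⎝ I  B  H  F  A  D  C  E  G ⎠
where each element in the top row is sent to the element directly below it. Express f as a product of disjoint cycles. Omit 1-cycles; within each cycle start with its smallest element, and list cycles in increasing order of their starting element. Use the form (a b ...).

From A: A → I → G → C → H → E → A, closing the cycle (A I G C H E).
Repeating from the next unused element and collecting all non-trivial cycles gives (A I G C H E)(D F).

(A I G C H E)(D F)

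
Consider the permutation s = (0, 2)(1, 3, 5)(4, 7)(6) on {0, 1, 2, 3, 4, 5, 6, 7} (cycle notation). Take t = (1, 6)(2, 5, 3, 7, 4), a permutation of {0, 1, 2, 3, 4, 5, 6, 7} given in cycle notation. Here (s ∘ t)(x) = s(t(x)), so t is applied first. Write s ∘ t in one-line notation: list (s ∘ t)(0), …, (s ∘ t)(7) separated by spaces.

2 6 1 4 0 5 3 7

For each element, apply t then s: 0 → 0 → 2; 1 → 6 → 6; 2 → 5 → 1; 3 → 7 → 4; 4 → 2 → 0; 5 → 3 → 5; 6 → 1 → 3; 7 → 4 → 7.
Collecting the images, s ∘ t = [2 6 1 4 0 5 3 7].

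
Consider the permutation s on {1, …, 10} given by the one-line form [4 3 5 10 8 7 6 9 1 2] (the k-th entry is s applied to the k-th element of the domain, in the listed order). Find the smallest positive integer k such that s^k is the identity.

Decomposing into disjoint cycles gives cycle lengths 8, 2.
Since disjoint cycles commute, ord(s) = lcm(8, 2) = 8.

8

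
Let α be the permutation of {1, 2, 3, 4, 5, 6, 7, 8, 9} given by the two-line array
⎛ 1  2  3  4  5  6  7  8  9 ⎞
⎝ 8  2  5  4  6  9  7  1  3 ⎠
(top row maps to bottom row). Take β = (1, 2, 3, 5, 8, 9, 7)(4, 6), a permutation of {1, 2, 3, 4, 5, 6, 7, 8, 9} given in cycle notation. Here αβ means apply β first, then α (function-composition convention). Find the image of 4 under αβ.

(αβ)(4) = α(β(4)). β(4) = 6, then α(6) = 9. So (αβ)(4) = 9.

9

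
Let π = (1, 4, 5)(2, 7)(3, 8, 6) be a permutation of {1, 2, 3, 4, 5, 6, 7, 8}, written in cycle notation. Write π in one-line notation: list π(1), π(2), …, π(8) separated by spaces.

4 7 8 5 1 3 2 6

Image by image: 1↦4, 2↦7, 3↦8, 4↦5, 5↦1, 6↦3, 7↦2, 8↦6.
Listing these in domain order gives 4 7 8 5 1 3 2 6.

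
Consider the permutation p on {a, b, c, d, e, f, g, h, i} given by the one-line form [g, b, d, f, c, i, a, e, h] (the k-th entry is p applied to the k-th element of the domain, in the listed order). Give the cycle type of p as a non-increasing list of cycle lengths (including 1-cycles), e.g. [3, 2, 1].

The disjoint cycles are (a g)(b)(c d f i h e), with lengths 6, 2, 1 in non-increasing order.

[6, 2, 1]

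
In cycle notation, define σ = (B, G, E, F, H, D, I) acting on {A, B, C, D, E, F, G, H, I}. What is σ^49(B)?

B

B lies in the 7-cycle (B, G, E, F, H, D, I).
On a 7-cycle, σ^7 is the identity, so σ^49 = σ^0 there (49 ≡ 0 mod 7).
So σ^49(B) = B.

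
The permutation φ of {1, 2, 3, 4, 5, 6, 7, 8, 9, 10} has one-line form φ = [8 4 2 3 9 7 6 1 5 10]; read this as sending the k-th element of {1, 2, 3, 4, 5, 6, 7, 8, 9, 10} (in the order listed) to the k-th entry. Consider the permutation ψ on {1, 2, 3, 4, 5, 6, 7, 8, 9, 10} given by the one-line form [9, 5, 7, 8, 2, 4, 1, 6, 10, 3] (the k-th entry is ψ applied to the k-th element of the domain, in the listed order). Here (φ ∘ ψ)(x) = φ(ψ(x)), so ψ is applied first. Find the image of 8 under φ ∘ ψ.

ψ(8) = 6, then φ(6) = 7; composing gives (φ ∘ ψ)(8) = 7.

7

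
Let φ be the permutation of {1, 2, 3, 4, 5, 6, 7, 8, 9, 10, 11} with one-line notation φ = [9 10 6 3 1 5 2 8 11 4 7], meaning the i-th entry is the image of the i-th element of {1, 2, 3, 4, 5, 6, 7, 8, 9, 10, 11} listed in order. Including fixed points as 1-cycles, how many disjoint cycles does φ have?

2

The cycle decomposition is (1 9 11 7 2 10 4 3 6 5)(8), which has 2 cycles (counting 1-cycles).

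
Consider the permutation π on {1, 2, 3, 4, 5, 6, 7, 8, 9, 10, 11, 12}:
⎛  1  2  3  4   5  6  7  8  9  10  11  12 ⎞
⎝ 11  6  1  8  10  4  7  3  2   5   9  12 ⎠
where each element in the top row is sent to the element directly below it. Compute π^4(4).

11

Tracing 4 → 8 → … returns to 4 after 8 steps, so 4 lies in an 8-cycle (1 11 9 2 6 4 8 3).
Advancing 4 steps from 4: 4 → 8 → 3 → 1 → 11.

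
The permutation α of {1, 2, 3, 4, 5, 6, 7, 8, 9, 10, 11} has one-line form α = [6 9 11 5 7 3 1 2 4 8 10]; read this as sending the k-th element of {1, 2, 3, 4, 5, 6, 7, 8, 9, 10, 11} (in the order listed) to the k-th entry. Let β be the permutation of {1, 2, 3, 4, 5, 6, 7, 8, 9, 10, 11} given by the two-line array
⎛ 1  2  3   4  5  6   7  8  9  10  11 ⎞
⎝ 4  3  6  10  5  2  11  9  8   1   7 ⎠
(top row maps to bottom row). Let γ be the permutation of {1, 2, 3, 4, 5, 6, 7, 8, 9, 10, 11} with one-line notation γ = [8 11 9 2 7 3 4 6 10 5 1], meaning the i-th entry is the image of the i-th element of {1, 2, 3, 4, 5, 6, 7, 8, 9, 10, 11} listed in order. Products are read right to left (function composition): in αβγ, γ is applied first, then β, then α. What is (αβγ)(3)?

(αβγ)(3) = α(β(γ(3))). γ(3) = 9, then β(9) = 8, then α(8) = 2, so the result is 2.

2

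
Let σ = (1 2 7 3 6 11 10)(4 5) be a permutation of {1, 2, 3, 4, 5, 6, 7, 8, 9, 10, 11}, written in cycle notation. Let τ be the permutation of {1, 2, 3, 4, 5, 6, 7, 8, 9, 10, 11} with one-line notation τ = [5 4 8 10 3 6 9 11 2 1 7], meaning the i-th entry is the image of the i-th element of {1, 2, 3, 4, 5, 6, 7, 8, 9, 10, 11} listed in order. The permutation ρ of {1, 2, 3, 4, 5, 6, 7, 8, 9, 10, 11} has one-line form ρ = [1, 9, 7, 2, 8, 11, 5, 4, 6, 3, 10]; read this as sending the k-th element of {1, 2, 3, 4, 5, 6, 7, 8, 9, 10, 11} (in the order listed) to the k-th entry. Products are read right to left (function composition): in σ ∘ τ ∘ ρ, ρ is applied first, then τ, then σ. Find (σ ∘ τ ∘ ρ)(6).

Chase 6: ρ(6) = 11; τ(11) = 7; σ(7) = 3. Hence (σ ∘ τ ∘ ρ)(6) = 3.

3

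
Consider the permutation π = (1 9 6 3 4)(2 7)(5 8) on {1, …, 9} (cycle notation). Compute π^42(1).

1 lies in the 5-cycle (1 9 6 3 4).
Powers repeat with period 5 on this cycle, and 42 mod 5 = 2, so π^42(1) = π^2(1).
Advancing 2 steps from 1: 1 → 9 → 6.

6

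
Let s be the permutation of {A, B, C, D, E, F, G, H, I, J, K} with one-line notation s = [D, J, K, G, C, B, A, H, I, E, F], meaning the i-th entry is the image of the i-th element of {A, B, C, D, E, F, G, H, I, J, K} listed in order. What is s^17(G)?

Tracing G → A → … returns to G after 3 steps, so G lies in a 3-cycle (A D G).
Powers repeat with period 3 on this cycle, and 17 mod 3 = 2, so s^17(G) = s^2(G).
Stepping 2 places around the cycle: G → A → D.

D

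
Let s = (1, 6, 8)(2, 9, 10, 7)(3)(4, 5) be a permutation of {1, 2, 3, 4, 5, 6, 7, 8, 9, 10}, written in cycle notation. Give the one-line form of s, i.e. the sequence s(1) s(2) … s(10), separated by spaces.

Reading each image from the cycles: 1→6, 2→9, 3→3, 4→5, 5→4, 6→8, 7→2, 8→1, 9→10, 10→7.
So the one-line form is 6 9 3 5 4 8 2 1 10 7.

6 9 3 5 4 8 2 1 10 7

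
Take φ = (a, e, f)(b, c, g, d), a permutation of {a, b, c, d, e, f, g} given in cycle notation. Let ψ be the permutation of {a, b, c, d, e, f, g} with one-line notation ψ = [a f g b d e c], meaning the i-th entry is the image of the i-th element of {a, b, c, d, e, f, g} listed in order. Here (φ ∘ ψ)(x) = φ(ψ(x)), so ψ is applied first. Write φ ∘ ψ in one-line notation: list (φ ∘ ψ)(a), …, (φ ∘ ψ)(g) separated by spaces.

e a d c b f g

(φ ∘ ψ)(x) = φ(ψ(x)). Computing each image: φ(ψ(a)) = φ(a) = e, φ(ψ(b)) = φ(f) = a, φ(ψ(c)) = φ(g) = d, φ(ψ(d)) = φ(b) = c, φ(ψ(e)) = φ(d) = b, φ(ψ(f)) = φ(e) = f, φ(ψ(g)) = φ(c) = g.
Hence φ ∘ ψ = [e a d c b f g].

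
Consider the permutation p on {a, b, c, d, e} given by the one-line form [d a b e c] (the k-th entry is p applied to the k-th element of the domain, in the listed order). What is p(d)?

e

d is element number 4 of the domain, and entry number 4 of the one-line form is e, so p(d) = e.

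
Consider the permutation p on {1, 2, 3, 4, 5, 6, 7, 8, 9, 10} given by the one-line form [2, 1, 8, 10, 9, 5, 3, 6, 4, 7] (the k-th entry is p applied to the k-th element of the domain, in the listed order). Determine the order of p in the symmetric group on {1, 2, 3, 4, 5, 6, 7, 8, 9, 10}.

Writing p as disjoint cycles, the cycle lengths are 8, 2.
The order is lcm(8, 2) = 8.

8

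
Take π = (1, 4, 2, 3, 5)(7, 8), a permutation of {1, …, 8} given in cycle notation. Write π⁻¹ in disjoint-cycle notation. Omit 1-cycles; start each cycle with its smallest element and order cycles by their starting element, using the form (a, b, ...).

(1, 5, 3, 2, 4)(7, 8)

If π sends a → b within a cycle, π⁻¹ sends b → a; equivalently, reverse each cycle.
After reversing and putting each cycle's least element first, π⁻¹ = (1, 5, 3, 2, 4)(7, 8).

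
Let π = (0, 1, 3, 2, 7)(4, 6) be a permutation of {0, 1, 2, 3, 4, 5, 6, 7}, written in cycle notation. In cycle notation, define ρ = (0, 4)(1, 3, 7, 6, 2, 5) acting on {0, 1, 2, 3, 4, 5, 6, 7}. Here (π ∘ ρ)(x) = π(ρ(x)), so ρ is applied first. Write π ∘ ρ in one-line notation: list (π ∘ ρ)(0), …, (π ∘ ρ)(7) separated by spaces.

For each element, apply ρ then π: 0 → 4 → 6; 1 → 3 → 2; 2 → 5 → 5; 3 → 7 → 0; 4 → 0 → 1; 5 → 1 → 3; 6 → 2 → 7; 7 → 6 → 4.
Collecting the images, π ∘ ρ = [6 2 5 0 1 3 7 4].

6 2 5 0 1 3 7 4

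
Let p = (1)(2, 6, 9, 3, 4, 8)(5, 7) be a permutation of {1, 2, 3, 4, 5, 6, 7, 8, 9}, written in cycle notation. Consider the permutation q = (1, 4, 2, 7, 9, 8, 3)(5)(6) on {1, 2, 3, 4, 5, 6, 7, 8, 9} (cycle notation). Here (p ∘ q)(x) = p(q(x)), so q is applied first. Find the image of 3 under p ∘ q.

First apply q: q(3) = 1, then p(1) = 1. Thus (p ∘ q)(3) = 1.

1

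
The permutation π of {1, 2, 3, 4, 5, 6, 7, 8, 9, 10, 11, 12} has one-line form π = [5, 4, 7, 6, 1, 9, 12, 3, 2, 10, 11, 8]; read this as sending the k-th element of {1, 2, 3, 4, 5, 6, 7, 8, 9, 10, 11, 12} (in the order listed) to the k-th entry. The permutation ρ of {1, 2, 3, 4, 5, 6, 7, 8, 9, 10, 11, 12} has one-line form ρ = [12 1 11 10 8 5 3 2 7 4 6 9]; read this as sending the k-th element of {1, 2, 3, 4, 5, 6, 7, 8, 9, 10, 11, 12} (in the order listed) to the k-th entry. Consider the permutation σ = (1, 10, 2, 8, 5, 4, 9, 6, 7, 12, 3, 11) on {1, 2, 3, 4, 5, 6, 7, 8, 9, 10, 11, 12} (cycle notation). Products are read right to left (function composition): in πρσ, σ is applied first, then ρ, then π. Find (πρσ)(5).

10

(πρσ)(5) = π(ρ(σ(5))). σ(5) = 4, then ρ(4) = 10, then π(10) = 10, so the result is 10.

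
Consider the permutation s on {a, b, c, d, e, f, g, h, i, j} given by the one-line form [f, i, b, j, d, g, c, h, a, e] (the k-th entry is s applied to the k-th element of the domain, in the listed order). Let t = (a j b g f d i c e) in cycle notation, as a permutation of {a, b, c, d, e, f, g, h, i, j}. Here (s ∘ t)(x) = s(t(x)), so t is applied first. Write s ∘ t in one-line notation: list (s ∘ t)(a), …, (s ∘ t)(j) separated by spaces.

e c d a f j g h b i

For each element, apply t then s: a → j → e; b → g → c; c → e → d; d → i → a; e → a → f; f → d → j; g → f → g; h → h → h; i → c → b; j → b → i.
So s ∘ t in one-line form is e c d a f j g h b i.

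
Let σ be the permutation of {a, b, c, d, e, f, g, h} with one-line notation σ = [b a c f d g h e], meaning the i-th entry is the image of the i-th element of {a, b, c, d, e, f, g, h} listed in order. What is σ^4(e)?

Tracing e → d → … returns to e after 5 steps, so e lies in a 5-cycle (d f g h e).
Stepping 4 places around the cycle: e → d → f → g → h.

h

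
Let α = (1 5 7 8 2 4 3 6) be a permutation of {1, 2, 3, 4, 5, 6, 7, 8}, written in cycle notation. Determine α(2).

Within (1 5 7 8 2 4 3 6), 2 ↦ 4.

4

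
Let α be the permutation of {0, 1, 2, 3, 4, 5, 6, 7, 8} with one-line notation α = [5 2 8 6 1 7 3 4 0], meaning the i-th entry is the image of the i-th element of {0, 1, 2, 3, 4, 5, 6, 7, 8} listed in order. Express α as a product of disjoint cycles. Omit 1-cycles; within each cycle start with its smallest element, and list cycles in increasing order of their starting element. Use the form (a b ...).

Iterating α from 0 gives 0 → 5 → 7 → 4 → 1 → 2 → 8 → 0; that is the 7-cycle (0 5 7 4 1 2 8).
Repeating from the next unused element and collecting all non-trivial cycles gives (0 5 7 4 1 2 8)(3 6).

(0 5 7 4 1 2 8)(3 6)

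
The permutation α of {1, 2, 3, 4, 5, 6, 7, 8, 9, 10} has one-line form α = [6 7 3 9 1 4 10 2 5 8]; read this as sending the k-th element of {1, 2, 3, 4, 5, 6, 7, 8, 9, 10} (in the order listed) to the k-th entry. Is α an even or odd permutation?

In disjoint-cycle form the cycle lengths are 5, 4, 1.
A cycle is odd iff its length is even; α has 1 even-length cycle, so sgn(α) = (−1)^1 and α is odd.

odd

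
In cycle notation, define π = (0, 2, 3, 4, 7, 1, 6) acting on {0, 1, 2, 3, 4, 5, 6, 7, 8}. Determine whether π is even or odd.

The cycle lengths are 7, 1, 1.
A cycle is odd iff its length is even; π has 0 even-length cycles, so sgn(π) = (−1)^0 and π is even.

even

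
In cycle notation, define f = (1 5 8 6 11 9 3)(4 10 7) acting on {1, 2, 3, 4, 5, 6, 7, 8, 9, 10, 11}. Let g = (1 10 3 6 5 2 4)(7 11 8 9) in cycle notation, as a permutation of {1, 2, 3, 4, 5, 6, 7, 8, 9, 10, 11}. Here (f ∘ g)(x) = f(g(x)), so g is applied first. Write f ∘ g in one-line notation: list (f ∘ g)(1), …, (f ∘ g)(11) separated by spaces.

Chase each element through g then f: 1 → 10 → 7; 2 → 4 → 10; 3 → 6 → 11; 4 → 1 → 5; 5 → 2 → 2; 6 → 5 → 8; 7 → 11 → 9; 8 → 9 → 3; 9 → 7 → 4; 10 → 3 → 1; 11 → 8 → 6.
Collecting the images, f ∘ g = [7 10 11 5 2 8 9 3 4 1 6].

7 10 11 5 2 8 9 3 4 1 6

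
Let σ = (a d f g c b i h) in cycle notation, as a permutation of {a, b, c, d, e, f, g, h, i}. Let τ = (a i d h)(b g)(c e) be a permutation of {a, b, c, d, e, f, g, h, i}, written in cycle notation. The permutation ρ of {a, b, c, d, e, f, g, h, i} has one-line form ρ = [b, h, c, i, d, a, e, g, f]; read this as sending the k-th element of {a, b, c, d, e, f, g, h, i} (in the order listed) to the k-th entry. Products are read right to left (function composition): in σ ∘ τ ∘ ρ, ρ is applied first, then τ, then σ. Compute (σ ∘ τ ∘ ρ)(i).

g

(σ ∘ τ ∘ ρ)(i) = σ(τ(ρ(i))). ρ(i) = f, then τ(f) = f, then σ(f) = g, so the result is g.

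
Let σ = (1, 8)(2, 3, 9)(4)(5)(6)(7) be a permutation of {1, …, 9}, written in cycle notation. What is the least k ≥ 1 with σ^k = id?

The disjoint cycles have lengths 3, 2, 1, 1, 1, 1.
Since disjoint cycles commute, ord(σ) = lcm(3, 2) = 6.

6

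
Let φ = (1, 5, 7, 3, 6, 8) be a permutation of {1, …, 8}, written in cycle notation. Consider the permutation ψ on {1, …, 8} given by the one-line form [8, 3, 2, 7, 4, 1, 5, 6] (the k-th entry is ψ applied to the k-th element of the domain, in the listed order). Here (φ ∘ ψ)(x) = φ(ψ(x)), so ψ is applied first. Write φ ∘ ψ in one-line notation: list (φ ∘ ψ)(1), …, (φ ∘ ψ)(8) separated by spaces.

1 6 2 3 4 5 7 8

Chase each element through ψ then φ: 1 → 8 → 1; 2 → 3 → 6; 3 → 2 → 2; 4 → 7 → 3; 5 → 4 → 4; 6 → 1 → 5; 7 → 5 → 7; 8 → 6 → 8.
So φ ∘ ψ in one-line form is 1 6 2 3 4 5 7 8.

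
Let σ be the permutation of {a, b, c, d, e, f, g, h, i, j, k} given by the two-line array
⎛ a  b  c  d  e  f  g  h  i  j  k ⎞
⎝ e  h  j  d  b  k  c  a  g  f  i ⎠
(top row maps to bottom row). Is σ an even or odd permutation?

In disjoint-cycle form the cycle lengths are 6, 4, 1.
A cycle of length ℓ contributes ℓ−1 transpositions, so σ is a product of 5 + 3 = 8 transpositions — even.

even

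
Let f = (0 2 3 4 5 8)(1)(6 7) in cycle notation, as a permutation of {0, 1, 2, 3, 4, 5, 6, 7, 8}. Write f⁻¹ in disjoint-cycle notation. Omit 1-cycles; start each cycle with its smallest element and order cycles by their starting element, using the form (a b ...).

Inverting a permutation written in cycle notation just reverses the order within every cycle.
After reversing and putting each cycle's least element first, f⁻¹ = (0 8 5 4 3 2)(6 7).

(0 8 5 4 3 2)(6 7)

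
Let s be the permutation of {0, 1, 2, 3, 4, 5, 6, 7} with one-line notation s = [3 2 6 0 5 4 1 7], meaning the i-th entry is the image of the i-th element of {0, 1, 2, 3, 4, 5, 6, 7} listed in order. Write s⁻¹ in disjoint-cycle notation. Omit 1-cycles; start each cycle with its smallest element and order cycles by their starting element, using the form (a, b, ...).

(0, 3)(1, 6, 2)(4, 5)

The cycle decomposition of s is (0, 3)(1, 2, 6)(4, 5).
Reversing each cycle (and rotating so the smallest element leads) gives s⁻¹ = (0, 3)(1, 6, 2)(4, 5).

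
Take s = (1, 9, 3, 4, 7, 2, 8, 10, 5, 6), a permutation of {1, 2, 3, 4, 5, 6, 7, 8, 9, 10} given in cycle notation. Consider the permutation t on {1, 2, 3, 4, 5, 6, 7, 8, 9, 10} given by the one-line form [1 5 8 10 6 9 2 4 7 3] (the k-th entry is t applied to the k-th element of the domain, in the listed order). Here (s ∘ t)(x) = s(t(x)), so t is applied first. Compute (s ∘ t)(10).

4

t(10) = 3, then s(3) = 4; composing gives (s ∘ t)(10) = 4.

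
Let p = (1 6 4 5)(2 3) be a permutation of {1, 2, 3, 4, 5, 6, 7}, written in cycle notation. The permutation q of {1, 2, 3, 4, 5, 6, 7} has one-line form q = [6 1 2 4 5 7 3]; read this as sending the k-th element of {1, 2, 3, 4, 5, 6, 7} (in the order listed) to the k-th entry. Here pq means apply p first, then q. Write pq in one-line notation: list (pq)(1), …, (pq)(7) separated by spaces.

7 2 1 5 6 4 3

Chase each element through p then q: 1 → 6 → 7; 2 → 3 → 2; 3 → 2 → 1; 4 → 5 → 5; 5 → 1 → 6; 6 → 4 → 4; 7 → 7 → 3.
So pq in one-line form is 7 2 1 5 6 4 3.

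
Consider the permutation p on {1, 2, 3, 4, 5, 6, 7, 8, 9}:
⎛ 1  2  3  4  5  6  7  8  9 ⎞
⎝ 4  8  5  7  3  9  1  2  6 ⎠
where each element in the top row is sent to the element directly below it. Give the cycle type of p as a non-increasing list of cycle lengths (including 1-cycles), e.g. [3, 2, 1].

[3, 2, 2, 2]

The disjoint cycles are (1, 4, 7)(2, 8)(3, 5)(6, 9), with lengths 3, 2, 2, 2 in non-increasing order.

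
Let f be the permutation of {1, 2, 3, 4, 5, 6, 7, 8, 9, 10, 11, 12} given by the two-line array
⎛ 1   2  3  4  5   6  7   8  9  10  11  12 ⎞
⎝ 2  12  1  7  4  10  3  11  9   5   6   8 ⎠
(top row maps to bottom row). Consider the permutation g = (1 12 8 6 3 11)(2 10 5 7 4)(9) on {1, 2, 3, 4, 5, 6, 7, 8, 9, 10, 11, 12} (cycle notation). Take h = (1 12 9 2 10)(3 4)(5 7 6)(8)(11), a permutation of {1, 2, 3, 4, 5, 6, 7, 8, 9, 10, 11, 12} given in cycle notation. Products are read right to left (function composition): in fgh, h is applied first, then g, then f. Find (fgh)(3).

12

(fgh)(3) = f(g(h(3))). h(3) = 4, then g(4) = 2, then f(2) = 12, so the result is 12.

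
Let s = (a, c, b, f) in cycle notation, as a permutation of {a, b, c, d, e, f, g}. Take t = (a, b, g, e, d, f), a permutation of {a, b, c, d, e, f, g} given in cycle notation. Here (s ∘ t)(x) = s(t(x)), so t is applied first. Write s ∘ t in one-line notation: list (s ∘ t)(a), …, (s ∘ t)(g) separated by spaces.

(s ∘ t)(x) = s(t(x)). Computing each image: s(t(a)) = s(b) = f, s(t(b)) = s(g) = g, s(t(c)) = s(c) = b, s(t(d)) = s(f) = a, s(t(e)) = s(d) = d, s(t(f)) = s(a) = c, s(t(g)) = s(e) = e.
Hence s ∘ t = [f g b a d c e].

f g b a d c e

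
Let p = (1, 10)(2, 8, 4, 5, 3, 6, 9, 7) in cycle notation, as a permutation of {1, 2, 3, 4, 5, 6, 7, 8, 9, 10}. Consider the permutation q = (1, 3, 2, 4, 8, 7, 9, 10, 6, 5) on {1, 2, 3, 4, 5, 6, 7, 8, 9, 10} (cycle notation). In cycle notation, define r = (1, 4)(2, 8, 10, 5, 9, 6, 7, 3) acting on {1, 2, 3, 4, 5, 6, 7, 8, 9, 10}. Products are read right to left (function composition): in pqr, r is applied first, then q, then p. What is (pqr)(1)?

4

(pqr)(1) = p(q(r(1))). r(1) = 4, then q(4) = 8, then p(8) = 4, so the result is 4.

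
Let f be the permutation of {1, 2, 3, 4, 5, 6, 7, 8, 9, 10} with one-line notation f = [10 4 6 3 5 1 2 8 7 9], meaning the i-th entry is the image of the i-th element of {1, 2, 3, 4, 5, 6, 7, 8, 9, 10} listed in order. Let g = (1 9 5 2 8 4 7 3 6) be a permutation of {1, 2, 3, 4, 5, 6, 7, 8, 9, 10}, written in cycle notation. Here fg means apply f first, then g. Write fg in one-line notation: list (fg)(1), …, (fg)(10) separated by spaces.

10 7 1 6 2 9 8 4 3 5

Chase each element through f then g: 1 → 10 → 10; 2 → 4 → 7; 3 → 6 → 1; 4 → 3 → 6; 5 → 5 → 2; 6 → 1 → 9; 7 → 2 → 8; 8 → 8 → 4; 9 → 7 → 3; 10 → 9 → 5.
So fg in one-line form is 10 7 1 6 2 9 8 4 3 5.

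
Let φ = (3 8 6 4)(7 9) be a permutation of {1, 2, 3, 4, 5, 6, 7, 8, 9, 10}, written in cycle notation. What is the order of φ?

The cycle type of φ is (4, 2, 1, 1, 1, 1).
Since disjoint cycles commute, ord(φ) = lcm(4, 2) = 4.

4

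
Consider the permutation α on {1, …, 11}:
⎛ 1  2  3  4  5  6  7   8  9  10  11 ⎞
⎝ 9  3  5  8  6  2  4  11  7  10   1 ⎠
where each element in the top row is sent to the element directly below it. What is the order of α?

12

The disjoint-cycle form of α has cycle lengths 6, 4, 1.
The order is lcm(6, 4) = 12.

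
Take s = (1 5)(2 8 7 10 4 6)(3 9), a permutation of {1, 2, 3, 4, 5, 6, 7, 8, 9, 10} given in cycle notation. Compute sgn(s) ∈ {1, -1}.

-1

The cycle lengths are 6, 2, 2.
A cycle is odd iff its length is even; s has 3 even-length cycles, so sgn(s) = (−1)^3 and s is odd.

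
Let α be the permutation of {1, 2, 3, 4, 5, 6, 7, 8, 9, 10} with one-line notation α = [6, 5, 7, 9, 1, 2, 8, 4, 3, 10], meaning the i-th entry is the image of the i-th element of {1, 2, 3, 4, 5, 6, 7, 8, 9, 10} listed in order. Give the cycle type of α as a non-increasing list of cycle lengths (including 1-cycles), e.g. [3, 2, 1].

[5, 4, 1]

The disjoint cycles are (1 6 2 5)(3 7 8 4 9)(10), with lengths 5, 4, 1 in non-increasing order.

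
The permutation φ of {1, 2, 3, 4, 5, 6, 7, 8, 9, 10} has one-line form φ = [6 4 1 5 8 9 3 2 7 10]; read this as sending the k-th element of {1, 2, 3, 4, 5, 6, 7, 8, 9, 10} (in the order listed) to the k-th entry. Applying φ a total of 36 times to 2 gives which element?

2

Tracing 2 → 4 → … returns to 2 after 4 steps, so 2 lies in a 4-cycle (2, 4, 5, 8).
Since the cycle has length 4, φ^36 acts on it the same as φ^0 (36 mod 4 = 0).
So φ^36(2) = 2.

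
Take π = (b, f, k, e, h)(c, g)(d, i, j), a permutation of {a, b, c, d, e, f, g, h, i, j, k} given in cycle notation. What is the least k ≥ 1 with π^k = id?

The disjoint cycles have lengths 5, 3, 2, 1.
The order is lcm(5, 3, 2) = 30.

30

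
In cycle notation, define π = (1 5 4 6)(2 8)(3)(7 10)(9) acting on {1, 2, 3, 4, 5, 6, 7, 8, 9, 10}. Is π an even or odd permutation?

The cycle lengths are 4, 2, 2, 1, 1.
A cycle of length ℓ contributes ℓ−1 transpositions, so π is a product of 3 + 1 + 1 = 5 transpositions — odd.

odd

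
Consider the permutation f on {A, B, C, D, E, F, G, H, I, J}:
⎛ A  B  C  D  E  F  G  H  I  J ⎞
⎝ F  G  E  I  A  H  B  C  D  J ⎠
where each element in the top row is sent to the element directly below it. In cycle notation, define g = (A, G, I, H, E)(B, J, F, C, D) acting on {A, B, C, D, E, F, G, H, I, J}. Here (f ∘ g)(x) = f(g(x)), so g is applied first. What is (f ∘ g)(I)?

First apply g: g(I) = H, then f(H) = C. Thus (f ∘ g)(I) = C.

C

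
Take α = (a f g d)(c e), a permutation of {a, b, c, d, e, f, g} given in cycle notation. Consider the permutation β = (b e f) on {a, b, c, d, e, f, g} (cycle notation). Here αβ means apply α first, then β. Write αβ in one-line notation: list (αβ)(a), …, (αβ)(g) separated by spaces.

b e f a c g d

(αβ)(x) = β(α(x)). Computing each image: β(α(a)) = β(f) = b, β(α(b)) = β(b) = e, β(α(c)) = β(e) = f, β(α(d)) = β(a) = a, β(α(e)) = β(c) = c, β(α(f)) = β(g) = g, β(α(g)) = β(d) = d.
Hence αβ = [b e f a c g d].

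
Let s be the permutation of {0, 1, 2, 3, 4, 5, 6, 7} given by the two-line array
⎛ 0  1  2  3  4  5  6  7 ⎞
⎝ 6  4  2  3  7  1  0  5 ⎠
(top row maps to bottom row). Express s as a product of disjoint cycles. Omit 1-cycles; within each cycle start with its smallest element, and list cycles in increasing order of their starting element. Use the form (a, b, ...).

(0, 6)(1, 4, 7, 5)

Iterating s from 0 gives 0 → 6 → 0; that is the 2-cycle (0, 6).
Repeating from the next unused element and collecting all non-trivial cycles gives (0, 6)(1, 4, 7, 5).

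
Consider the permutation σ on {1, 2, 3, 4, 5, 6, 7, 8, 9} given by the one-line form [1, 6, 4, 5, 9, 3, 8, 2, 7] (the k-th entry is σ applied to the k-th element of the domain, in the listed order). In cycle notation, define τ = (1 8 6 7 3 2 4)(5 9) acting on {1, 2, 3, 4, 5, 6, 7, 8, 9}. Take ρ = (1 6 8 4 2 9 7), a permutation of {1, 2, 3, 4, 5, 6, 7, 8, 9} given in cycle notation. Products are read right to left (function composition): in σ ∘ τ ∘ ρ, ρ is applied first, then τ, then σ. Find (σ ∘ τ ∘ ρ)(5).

Chase 5: ρ(5) = 5; τ(5) = 9; σ(9) = 7. Hence (σ ∘ τ ∘ ρ)(5) = 7.

7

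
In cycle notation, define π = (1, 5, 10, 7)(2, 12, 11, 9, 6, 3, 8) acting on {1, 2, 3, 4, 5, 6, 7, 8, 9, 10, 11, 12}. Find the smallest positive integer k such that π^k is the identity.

28

The cycle type of π is (7, 4, 1).
The order of π is the least common multiple of its cycle lengths: lcm(7, 4) = 28.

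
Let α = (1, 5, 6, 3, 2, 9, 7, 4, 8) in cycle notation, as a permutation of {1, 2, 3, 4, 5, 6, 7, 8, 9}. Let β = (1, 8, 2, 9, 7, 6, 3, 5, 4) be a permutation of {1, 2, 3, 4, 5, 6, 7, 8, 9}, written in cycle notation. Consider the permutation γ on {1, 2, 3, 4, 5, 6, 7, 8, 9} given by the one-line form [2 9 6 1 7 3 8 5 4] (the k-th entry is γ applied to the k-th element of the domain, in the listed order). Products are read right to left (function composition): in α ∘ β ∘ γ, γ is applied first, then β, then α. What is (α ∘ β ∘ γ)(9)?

Chase 9: γ(9) = 4; β(4) = 1; α(1) = 5. Hence (α ∘ β ∘ γ)(9) = 5.

5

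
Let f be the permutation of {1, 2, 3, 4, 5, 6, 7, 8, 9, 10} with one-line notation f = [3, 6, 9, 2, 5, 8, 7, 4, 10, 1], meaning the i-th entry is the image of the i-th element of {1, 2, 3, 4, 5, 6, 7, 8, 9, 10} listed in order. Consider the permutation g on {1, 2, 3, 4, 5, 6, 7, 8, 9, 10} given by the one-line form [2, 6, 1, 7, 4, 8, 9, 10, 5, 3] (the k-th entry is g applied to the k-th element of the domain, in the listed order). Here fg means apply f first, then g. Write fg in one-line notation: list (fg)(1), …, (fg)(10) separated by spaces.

For each element, apply f then g: 1 → 3 → 1; 2 → 6 → 8; 3 → 9 → 5; 4 → 2 → 6; 5 → 5 → 4; 6 → 8 → 10; 7 → 7 → 9; 8 → 4 → 7; 9 → 10 → 3; 10 → 1 → 2.
Collecting the images, fg = [1 8 5 6 4 10 9 7 3 2].

1 8 5 6 4 10 9 7 3 2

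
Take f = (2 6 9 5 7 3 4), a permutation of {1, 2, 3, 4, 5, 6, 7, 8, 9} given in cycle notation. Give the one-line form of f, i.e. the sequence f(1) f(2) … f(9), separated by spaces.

Reading each image from the cycles: 1↦1, 2↦6, 3↦4, 4↦2, 5↦7, 6↦9, 7↦3, 8↦8, 9↦5.
Listing these in domain order gives 1 6 4 2 7 9 3 8 5.

1 6 4 2 7 9 3 8 5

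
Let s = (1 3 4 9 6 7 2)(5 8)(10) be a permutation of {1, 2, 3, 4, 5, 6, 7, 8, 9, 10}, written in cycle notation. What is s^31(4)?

4 lies in the 7-cycle (1 3 4 9 6 7 2).
On a 7-cycle, s^7 is the identity, so s^31 = s^3 there (31 ≡ 3 mod 7).
Stepping 3 places around the cycle: 4 → 9 → 6 → 7.

7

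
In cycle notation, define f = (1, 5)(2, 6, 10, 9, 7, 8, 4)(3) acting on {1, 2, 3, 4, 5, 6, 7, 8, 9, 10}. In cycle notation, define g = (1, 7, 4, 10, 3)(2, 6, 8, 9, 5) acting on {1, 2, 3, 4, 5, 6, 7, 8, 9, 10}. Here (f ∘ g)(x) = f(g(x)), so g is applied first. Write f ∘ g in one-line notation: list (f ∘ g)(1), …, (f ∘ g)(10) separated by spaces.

8 10 5 9 6 4 2 7 1 3

(f ∘ g)(x) = f(g(x)). Computing each image: f(g(1)) = f(7) = 8, f(g(2)) = f(6) = 10, f(g(3)) = f(1) = 5, f(g(4)) = f(10) = 9, f(g(5)) = f(2) = 6, f(g(6)) = f(8) = 4, f(g(7)) = f(4) = 2, f(g(8)) = f(9) = 7, f(g(9)) = f(5) = 1, f(g(10)) = f(3) = 3.
Hence f ∘ g = [8 10 5 9 6 4 2 7 1 3].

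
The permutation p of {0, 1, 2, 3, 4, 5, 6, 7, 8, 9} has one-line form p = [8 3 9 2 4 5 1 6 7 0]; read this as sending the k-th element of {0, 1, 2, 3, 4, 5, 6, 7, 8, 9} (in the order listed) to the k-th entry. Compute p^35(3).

0

Tracing 3 → 2 → … returns to 3 after 8 steps, so 3 lies in an 8-cycle (0, 8, 7, 6, 1, 3, 2, 9).
Since the cycle has length 8, p^35 acts on it the same as p^3 (35 mod 8 = 3).
Stepping 3 places around the cycle: 3 → 2 → 9 → 0.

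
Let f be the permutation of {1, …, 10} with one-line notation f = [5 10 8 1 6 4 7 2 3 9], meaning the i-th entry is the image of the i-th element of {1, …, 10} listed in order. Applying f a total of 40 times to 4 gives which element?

Tracing 4 → 1 → … returns to 4 after 4 steps, so 4 lies in a 4-cycle (1, 5, 6, 4).
On a 4-cycle, f^4 is the identity, so f^40 = f^0 there (40 ≡ 0 mod 4).
So f^40(4) = 4.

4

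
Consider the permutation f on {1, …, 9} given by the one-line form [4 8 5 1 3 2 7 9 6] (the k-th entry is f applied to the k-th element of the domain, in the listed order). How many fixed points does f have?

1

The fixed points (elements with f(x) = x) are {7}, so there is 1.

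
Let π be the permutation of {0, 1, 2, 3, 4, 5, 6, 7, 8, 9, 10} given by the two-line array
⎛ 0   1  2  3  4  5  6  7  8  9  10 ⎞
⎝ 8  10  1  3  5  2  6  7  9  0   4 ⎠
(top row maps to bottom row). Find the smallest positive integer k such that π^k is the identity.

Decomposing into disjoint cycles gives cycle lengths 5, 3, 1, 1, 1.
The order is lcm(5, 3) = 15.

15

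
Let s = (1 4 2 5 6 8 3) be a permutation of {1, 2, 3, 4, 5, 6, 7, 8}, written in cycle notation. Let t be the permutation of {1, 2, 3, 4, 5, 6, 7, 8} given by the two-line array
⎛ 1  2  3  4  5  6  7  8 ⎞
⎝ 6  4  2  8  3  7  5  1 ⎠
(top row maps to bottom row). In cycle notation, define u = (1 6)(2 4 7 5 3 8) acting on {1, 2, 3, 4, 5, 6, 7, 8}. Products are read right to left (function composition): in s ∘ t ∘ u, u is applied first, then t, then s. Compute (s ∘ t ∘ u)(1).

7

Apply the permutations in order: u(1) = 6, then t(6) = 7, then s(7) = 7. So (s ∘ t ∘ u)(1) = 7.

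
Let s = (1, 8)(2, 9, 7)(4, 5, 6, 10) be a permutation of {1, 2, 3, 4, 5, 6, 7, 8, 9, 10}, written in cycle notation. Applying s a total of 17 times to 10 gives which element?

4

10 lies in the 4-cycle (4, 5, 6, 10).
On a 4-cycle, s^4 is the identity, so s^17 = s^1 there (17 ≡ 1 mod 4).
Advancing 1 step from 10: 10 → 4.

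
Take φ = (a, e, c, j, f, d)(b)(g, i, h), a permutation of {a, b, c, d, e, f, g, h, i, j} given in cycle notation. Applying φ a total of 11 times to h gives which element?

i

h lies in the 3-cycle (g, i, h).
On a 3-cycle, φ^3 is the identity, so φ^11 = φ^2 there (11 ≡ 2 mod 3).
Advancing 2 steps from h: h → g → i.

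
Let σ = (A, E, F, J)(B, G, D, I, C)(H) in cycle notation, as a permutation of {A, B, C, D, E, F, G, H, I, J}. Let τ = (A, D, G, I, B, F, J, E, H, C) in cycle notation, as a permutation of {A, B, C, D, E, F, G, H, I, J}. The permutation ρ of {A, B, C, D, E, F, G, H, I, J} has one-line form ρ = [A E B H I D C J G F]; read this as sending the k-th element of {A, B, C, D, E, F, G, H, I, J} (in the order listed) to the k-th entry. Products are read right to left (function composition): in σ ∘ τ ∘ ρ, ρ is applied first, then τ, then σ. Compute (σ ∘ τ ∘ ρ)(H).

Apply the permutations in order: ρ(H) = J, then τ(J) = E, then σ(E) = F. So (σ ∘ τ ∘ ρ)(H) = F.

F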